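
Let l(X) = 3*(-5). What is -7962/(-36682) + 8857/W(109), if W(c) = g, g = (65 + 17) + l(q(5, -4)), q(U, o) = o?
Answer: 162712964/1228847 ≈ 132.41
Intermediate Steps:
l(X) = -15
g = 67 (g = (65 + 17) - 15 = 82 - 15 = 67)
W(c) = 67
-7962/(-36682) + 8857/W(109) = -7962/(-36682) + 8857/67 = -7962*(-1/36682) + 8857*(1/67) = 3981/18341 + 8857/67 = 162712964/1228847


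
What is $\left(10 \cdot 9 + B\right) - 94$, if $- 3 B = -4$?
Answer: $- \frac{8}{3} \approx -2.6667$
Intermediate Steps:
$B = \frac{4}{3}$ ($B = \left(- \frac{1}{3}\right) \left(-4\right) = \frac{4}{3} \approx 1.3333$)
$\left(10 \cdot 9 + B\right) - 94 = \left(10 \cdot 9 + \frac{4}{3}\right) - 94 = \left(90 + \frac{4}{3}\right) - 94 = \frac{274}{3} - 94 = - \frac{8}{3}$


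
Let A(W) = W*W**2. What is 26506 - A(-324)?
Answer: 34038730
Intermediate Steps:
A(W) = W**3
26506 - A(-324) = 26506 - 1*(-324)**3 = 26506 - 1*(-34012224) = 26506 + 34012224 = 34038730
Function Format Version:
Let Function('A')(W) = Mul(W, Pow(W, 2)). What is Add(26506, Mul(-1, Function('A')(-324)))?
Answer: 34038730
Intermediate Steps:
Function('A')(W) = Pow(W, 3)
Add(26506, Mul(-1, Function('A')(-324))) = Add(26506, Mul(-1, Pow(-324, 3))) = Add(26506, Mul(-1, -34012224)) = Add(26506, 34012224) = 34038730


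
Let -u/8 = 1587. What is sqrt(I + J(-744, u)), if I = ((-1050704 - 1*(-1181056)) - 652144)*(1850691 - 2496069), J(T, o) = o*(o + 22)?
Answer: 4*sqrt(21057124155) ≈ 5.8044e+5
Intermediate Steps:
u = -12696 (u = -8*1587 = -12696)
J(T, o) = o*(22 + o)
I = 336753077376 (I = ((-1050704 + 1181056) - 652144)*(-645378) = (130352 - 652144)*(-645378) = -521792*(-645378) = 336753077376)
sqrt(I + J(-744, u)) = sqrt(336753077376 - 12696*(22 - 12696)) = sqrt(336753077376 - 12696*(-12674)) = sqrt(336753077376 + 160909104) = sqrt(336913986480) = 4*sqrt(21057124155)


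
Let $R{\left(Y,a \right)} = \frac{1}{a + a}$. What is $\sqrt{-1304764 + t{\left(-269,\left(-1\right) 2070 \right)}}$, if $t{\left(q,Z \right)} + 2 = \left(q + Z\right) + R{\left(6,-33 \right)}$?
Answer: $\frac{i \sqrt{5693749446}}{66} \approx 1143.3 i$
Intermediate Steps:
$R{\left(Y,a \right)} = \frac{1}{2 a}$
$t{\left(q,Z \right)} = - \frac{133}{66} + Z + q$ ($t{\left(q,Z \right)} = -2 + \left(\left(q + Z\right) + \frac{1}{2 \left(-33\right)}\right) = -2 + \left(\left(Z + q\right) + \frac{1}{2} \left(- \frac{1}{33}\right)\right) = -2 - \left(\frac{1}{66} - Z - q\right) = -2 + \left(- \frac{1}{66} + Z + q\right) = - \frac{133}{66} + Z + q$)
$\sqrt{-1304764 + t{\left(-269,\left(-1\right) 2070 \right)}} = \sqrt{-1304764 - \frac{154507}{66}} = \sqrt{- \frac{86268931}{66}} = \frac{i \sqrt{5693749446}}{66}$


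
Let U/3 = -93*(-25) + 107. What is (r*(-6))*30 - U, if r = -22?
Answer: -3336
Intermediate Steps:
U = 7296 (U = 3*(-93*(-25) + 107) = 3*(2325 + 107) = 3*2432 = 7296)
(r*(-6))*30 - U = -22*(-6)*30 - 1*7296 = 132*30 - 7296 = 3960 - 7296 = -3336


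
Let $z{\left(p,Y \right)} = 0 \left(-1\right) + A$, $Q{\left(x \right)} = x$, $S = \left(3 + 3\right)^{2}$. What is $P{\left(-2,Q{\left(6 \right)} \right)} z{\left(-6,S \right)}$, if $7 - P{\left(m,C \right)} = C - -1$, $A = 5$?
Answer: $0$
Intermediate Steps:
$S = 36$ ($S = 6^{2} = 36$)
$P{\left(m,C \right)} = 6 - C$ ($P{\left(m,C \right)} = 7 - \left(C - -1\right) = 7 - \left(C + 1\right) = 7 - \left(1 + C\right) = 6 - C$)
$z{\left(p,Y \right)} = 5$ ($z{\left(p,Y \right)} = 0 \left(-1\right) + 5 = 0 + 5 = 5$)
$P{\left(-2,Q{\left(6 \right)} \right)} z{\left(-6,S \right)} = \left(6 - 6\right) 5 = 0 \cdot 5 = 0$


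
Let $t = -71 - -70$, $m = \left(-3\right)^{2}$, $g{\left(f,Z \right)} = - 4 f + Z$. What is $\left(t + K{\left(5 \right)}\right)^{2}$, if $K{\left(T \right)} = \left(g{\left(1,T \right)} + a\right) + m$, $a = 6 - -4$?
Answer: $361$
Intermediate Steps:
$a = 10$ ($a = 6 + 4 = 10$)
$g{\left(f,Z \right)} = Z - 4 f$
$m = 9$
$t = -1$ ($t = -71 + 70 = -1$)
$K{\left(T \right)} = 15 + T$ ($K{\left(T \right)} = \left(\left(T - 4\right) + 10\right) + 9 = \left(\left(-4 + T\right) + 10\right) + 9 = \left(6 + T\right) + 9 = 15 + T$)
$\left(t + K{\left(5 \right)}\right)^{2} = \left(-1 + \left(15 + 5\right)\right)^{2} = \left(-1 + 20\right)^{2} = 19^{2} = 361$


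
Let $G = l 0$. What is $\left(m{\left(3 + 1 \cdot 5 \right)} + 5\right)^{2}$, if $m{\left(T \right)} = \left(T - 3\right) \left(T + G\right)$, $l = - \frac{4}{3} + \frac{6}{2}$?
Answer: $2025$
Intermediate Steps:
$l = \frac{5}{3}$ ($l = \left(-4\right) \frac{1}{3} + 6 \cdot \frac{1}{2} = - \frac{4}{3} + 3 = \frac{5}{3} \approx 1.6667$)
$G = 0$ ($G = \frac{5}{3} \cdot 0 = 0$)
$m{\left(T \right)} = T \left(-3 + T\right)$ ($m{\left(T \right)} = \left(T - 3\right) \left(T + 0\right) = \left(-3 + T\right) T = T \left(-3 + T\right)$)
$\left(m{\left(3 + 1 \cdot 5 \right)} + 5\right)^{2} = \left(\left(3 + 1 \cdot 5\right) \left(-3 + \left(3 + 1 \cdot 5\right)\right) + 5\right)^{2} = \left(\left(3 + 5\right) \left(-3 + \left(3 + 5\right)\right) + 5\right)^{2} = \left(8 \left(-3 + 8\right) + 5\right)^{2} = \left(8 \cdot 5 + 5\right)^{2} = \left(40 + 5\right)^{2} = 45^{2} = 2025$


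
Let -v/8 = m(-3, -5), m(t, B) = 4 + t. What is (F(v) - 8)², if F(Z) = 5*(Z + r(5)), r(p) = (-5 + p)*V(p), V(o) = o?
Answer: 2304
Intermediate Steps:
v = -8 (v = -8*(4 - 3) = -8*1 = -8)
r(p) = p*(-5 + p) (r(p) = (-5 + p)*p = p*(-5 + p))
F(Z) = 5*Z (F(Z) = 5*(Z + 5*(-5 + 5)) = 5*(Z + 5*0) = 5*(Z + 0) = 5*Z)
(F(v) - 8)² = (5*(-8) - 8)² = (-40 - 8)² = (-48)² = 2304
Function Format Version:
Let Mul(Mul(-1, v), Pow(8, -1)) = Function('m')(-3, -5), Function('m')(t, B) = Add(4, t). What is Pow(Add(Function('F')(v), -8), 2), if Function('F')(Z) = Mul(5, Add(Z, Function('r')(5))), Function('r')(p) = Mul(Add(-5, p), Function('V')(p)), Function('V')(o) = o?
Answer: 2304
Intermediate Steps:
v = -8 (v = Mul(-8, Add(4, -3)) = Mul(-8, 1) = -8)
Function('r')(p) = Mul(p, Add(-5, p)) (Function('r')(p) = Mul(Add(-5, p), p) = Mul(p, Add(-5, p)))
Function('F')(Z) = Mul(5, Z) (Function('F')(Z) = Mul(5, Add(Z, Mul(5, Add(-5, 5)))) = Mul(5, Add(Z, Mul(5, 0))) = Mul(5, Add(Z, 0)) = Mul(5, Z))
Pow(Add(Function('F')(v), -8), 2) = Pow(Add(Mul(5, -8), -8), 2) = Pow(Add(-40, -8), 2) = Pow(-48, 2) = 2304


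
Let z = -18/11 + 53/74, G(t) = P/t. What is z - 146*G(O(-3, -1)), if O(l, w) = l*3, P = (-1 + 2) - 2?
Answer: -125585/7326 ≈ -17.142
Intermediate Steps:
P = -1 (P = 1 - 2 = -1)
O(l, w) = 3*l
G(t) = -1/t
z = -749/814 (z = -18*1/11 + 53*(1/74) = -18/11 + 53/74 = -749/814 ≈ -0.92015)
z - 146*G(O(-3, -1)) = -749/814 - (-146)/(3*(-3)) = -749/814 - (-146)/(-9) = -749/814 - (-146)*(-1)/9 = -749/814 - 146*⅑ = -749/814 - 146/9 = -125585/7326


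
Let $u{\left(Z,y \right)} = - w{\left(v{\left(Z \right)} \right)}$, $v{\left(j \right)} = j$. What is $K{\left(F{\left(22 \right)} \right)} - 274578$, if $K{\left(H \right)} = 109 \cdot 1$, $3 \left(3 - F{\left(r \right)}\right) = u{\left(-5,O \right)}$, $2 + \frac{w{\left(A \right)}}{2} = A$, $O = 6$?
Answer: $-274469$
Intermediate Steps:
$w{\left(A \right)} = -4 + 2 A$
$u{\left(Z,y \right)} = 4 - 2 Z$ ($u{\left(Z,y \right)} = - (-4 + 2 Z) = 4 - 2 Z$)
$F{\left(r \right)} = - \frac{5}{3}$ ($F{\left(r \right)} = 3 - \frac{4 - -10}{3} = 3 - \frac{4 + 10}{3} = 3 - \frac{14}{3} = - \frac{5}{3}$)
$K{\left(H \right)} = 109$
$K{\left(F{\left(22 \right)} \right)} - 274578 = 109 - 274578 = -274469$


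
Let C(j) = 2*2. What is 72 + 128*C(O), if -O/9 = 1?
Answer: 584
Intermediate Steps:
O = -9 (O = -9*1 = -9)
C(j) = 4
72 + 128*C(O) = 72 + 128*4 = 72 + 512 = 584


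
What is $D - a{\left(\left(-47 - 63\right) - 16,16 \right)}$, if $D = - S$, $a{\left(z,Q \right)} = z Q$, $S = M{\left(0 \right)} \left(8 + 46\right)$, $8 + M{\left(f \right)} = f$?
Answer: $2448$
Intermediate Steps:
$M{\left(f \right)} = -8 + f$
$S = -432$ ($S = \left(-8 + 0\right) \left(8 + 46\right) = \left(-8\right) 54 = -432$)
$a{\left(z,Q \right)} = Q z$
$D = 432$ ($D = \left(-1\right) \left(-432\right) = 432$)
$D - a{\left(\left(-47 - 63\right) - 16,16 \right)} = 432 - 16 \left(\left(-47 - 63\right) - 16\right) = 432 - 16 \left(-110 - 16\right) = 432 - 16 \left(-126\right) = 432 - -2016 = 432 + 2016 = 2448$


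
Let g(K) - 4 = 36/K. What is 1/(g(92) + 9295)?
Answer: 23/213886 ≈ 0.00010753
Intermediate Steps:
g(K) = 4 + 36/K
1/(g(92) + 9295) = 1/((4 + 36/92) + 9295) = 1/((4 + 36*(1/92)) + 9295) = 1/((4 + 9/23) + 9295) = 1/(101/23 + 9295) = 1/(213886/23) = 23/213886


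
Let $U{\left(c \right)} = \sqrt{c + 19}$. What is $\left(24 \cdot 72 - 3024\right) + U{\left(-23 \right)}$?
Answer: $-1296 + 2 i \approx -1296.0 + 2.0 i$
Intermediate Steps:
$U{\left(c \right)} = \sqrt{19 + c}$
$\left(24 \cdot 72 - 3024\right) + U{\left(-23 \right)} = \left(24 \cdot 72 - 3024\right) + \sqrt{19 - 23} = \left(1728 - 3024\right) + \sqrt{-4} = -1296 + 2 i$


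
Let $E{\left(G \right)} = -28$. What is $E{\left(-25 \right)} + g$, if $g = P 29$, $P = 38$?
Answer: $1074$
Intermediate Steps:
$g = 1102$ ($g = 38 \cdot 29 = 1102$)
$E{\left(-25 \right)} + g = -28 + 1102 = 1074$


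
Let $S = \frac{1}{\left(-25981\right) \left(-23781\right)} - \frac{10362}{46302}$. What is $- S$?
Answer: $\frac{1067034128330}{4767980560437} \approx 0.22379$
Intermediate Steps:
$S = - \frac{1067034128330}{4767980560437}$ ($S = \left(- \frac{1}{25981}\right) \left(- \frac{1}{23781}\right) - \frac{1727}{7717} = \frac{1}{617854161} - \frac{1727}{7717} = - \frac{1067034128330}{4767980560437} \approx -0.22379$)
$- S = \left(-1\right) \left(- \frac{1067034128330}{4767980560437}\right) = \frac{1067034128330}{4767980560437}$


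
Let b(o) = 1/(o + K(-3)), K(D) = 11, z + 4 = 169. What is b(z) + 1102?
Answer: 193953/176 ≈ 1102.0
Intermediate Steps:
z = 165 (z = -4 + 169 = 165)
b(o) = 1/(11 + o) (b(o) = 1/(o + 11) = 1/(11 + o))
b(z) + 1102 = 1/(11 + 165) + 1102 = 1/176 + 1102 = 193953/176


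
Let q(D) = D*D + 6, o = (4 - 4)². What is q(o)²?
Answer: 36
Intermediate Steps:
o = 0 (o = 0² = 0)
q(D) = 6 + D² (q(D) = D² + 6 = 6 + D²)
q(o)² = (6 + 0²)² = (6 + 0)² = 6² = 36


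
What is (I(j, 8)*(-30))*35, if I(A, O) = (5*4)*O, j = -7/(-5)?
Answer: -168000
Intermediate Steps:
j = 7/5 (j = -7*(-1/5) = 7/5 ≈ 1.4000)
I(A, O) = 20*O
(I(j, 8)*(-30))*35 = ((20*8)*(-30))*35 = (160*(-30))*35 = -4800*35 = -168000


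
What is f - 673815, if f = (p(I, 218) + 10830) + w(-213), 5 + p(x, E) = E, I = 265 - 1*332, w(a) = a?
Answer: -662985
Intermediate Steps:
I = -67 (I = 265 - 332 = -67)
p(x, E) = -5 + E
f = 10830 (f = ((-5 + 218) + 10830) - 213 = (213 + 10830) - 213 = 11043 - 213 = 10830)
f - 673815 = 10830 - 673815 = -662985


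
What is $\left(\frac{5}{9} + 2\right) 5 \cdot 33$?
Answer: $\frac{1265}{3} \approx 421.67$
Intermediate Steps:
$\left(\frac{5}{9} + 2\right) 5 \cdot 33 = \frac{23}{9} \cdot 5 \cdot 33 = \frac{115}{9} \cdot 33 = \frac{1265}{3}$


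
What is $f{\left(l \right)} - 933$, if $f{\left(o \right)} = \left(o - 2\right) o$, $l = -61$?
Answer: $2910$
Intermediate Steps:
$f{\left(o \right)} = o \left(-2 + o\right)$ ($f{\left(o \right)} = \left(-2 + o\right) o = o \left(-2 + o\right)$)
$f{\left(l \right)} - 933 = - 61 \left(-2 - 61\right) - 933 = \left(-61\right) \left(-63\right) - 933 = 3843 - 933 = 2910$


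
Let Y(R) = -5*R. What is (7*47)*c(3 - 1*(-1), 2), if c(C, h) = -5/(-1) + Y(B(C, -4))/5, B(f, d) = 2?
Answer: 987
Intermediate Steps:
c(C, h) = 3 (c(C, h) = -5/(-1) - 5*2/5 = -5*(-1) - 10*1/5 = 5 - 2 = 3)
(7*47)*c(3 - 1*(-1), 2) = (7*47)*3 = 329*3 = 987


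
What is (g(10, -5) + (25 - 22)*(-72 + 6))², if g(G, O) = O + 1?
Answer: 40804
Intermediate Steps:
g(G, O) = 1 + O
(g(10, -5) + (25 - 22)*(-72 + 6))² = ((1 - 5) + (25 - 22)*(-72 + 6))² = (-4 + 3*(-66))² = (-4 - 198)² = (-202)² = 40804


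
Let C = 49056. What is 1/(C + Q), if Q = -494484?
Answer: -1/445428 ≈ -2.2450e-6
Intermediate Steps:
1/(C + Q) = 1/(49056 - 494484) = 1/(-445428) = -1/445428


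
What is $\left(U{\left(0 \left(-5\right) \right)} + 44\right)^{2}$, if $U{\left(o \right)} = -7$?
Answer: $1369$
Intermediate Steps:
$\left(U{\left(0 \left(-5\right) \right)} + 44\right)^{2} = \left(-7 + 44\right)^{2} = 37^{2} = 1369$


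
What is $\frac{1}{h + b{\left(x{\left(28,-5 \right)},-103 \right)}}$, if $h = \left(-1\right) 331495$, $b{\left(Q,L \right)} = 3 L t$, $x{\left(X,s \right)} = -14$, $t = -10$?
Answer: $- \frac{1}{328405} \approx -3.045 \cdot 10^{-6}$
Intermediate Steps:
$b{\left(Q,L \right)} = - 30 L$ ($b{\left(Q,L \right)} = 3 L \left(-10\right) = - 30 L$)
$h = -331495$
$\frac{1}{h + b{\left(x{\left(28,-5 \right)},-103 \right)}} = \frac{1}{-331495 - -3090} = \frac{1}{-331495 + 3090} = \frac{1}{-328405} = - \frac{1}{328405}$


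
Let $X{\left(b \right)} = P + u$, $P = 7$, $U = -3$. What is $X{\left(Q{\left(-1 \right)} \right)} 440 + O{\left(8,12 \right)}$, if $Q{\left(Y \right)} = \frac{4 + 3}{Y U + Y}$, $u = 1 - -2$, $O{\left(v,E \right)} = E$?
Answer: $4412$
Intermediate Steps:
$u = 3$ ($u = 1 + 2 = 3$)
$Q{\left(Y \right)} = - \frac{7}{2 Y}$ ($Q{\left(Y \right)} = \frac{4 + 3}{Y \left(-3\right) + Y} = \frac{7}{- 3 Y + Y} = \frac{7}{\left(-2\right) Y} = 7 \left(- \frac{1}{2 Y}\right) = - \frac{7}{2 Y}$)
$X{\left(b \right)} = 10$ ($X{\left(b \right)} = 7 + 3 = 10$)
$X{\left(Q{\left(-1 \right)} \right)} 440 + O{\left(8,12 \right)} = 10 \cdot 440 + 12 = 4400 + 12 = 4412$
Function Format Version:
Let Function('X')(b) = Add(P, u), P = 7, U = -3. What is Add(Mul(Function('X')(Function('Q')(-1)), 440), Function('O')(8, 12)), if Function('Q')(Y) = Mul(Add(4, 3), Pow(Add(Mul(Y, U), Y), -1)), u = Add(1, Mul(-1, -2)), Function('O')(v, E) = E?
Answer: 4412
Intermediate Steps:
u = 3 (u = Add(1, 2) = 3)
Function('Q')(Y) = Mul(Rational(-7, 2), Pow(Y, -1)) (Function('Q')(Y) = Mul(Add(4, 3), Pow(Add(Mul(Y, -3), Y), -1)) = Mul(7, Pow(Add(Mul(-3, Y), Y), -1)) = Mul(7, Pow(Mul(-2, Y), -1)) = Mul(7, Mul(Rational(-1, 2), Pow(Y, -1))) = Mul(Rational(-7, 2), Pow(Y, -1)))
Function('X')(b) = 10 (Function('X')(b) = Add(7, 3) = 10)
Add(Mul(Function('X')(Function('Q')(-1)), 440), Function('O')(8, 12)) = Add(Mul(10, 440), 12) = Add(4400, 12) = 4412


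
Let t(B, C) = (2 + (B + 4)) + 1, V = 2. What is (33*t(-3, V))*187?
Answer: 24684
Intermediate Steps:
t(B, C) = 7 + B (t(B, C) = (2 + (4 + B)) + 1 = (6 + B) + 1 = 7 + B)
(33*t(-3, V))*187 = (33*(7 - 3))*187 = (33*4)*187 = 132*187 = 24684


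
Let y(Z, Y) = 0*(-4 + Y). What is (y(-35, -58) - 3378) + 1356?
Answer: -2022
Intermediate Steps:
y(Z, Y) = 0
(y(-35, -58) - 3378) + 1356 = (0 - 3378) + 1356 = -3378 + 1356 = -2022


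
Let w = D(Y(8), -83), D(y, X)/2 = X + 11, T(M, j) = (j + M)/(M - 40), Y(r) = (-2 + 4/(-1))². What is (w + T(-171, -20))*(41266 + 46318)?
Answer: -2644423712/211 ≈ -1.2533e+7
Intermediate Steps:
Y(r) = 36 (Y(r) = (-2 + 4*(-1))² = (-2 - 4)² = (-6)² = 36)
T(M, j) = (M + j)/(-40 + M)
D(y, X) = 22 + 2*X (D(y, X) = 2*(X + 11) = 2*(11 + X) = 22 + 2*X)
w = -144 (w = 22 + 2*(-83) = 22 - 166 = -144)
(w + T(-171, -20))*(41266 + 46318) = (-144 + (-171 - 20)/(-40 - 171))*(41266 + 46318) = (-144 - 191/(-211))*87584 = (-144 - 1/211*(-191))*87584 = (-144 + 191/211)*87584 = -30193/211*87584 = -2644423712/211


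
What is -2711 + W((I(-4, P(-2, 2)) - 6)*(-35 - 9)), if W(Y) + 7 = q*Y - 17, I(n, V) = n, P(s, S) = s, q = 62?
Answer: 24545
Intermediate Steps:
W(Y) = -24 + 62*Y (W(Y) = -7 + (62*Y - 17) = -7 + (-17 + 62*Y) = -24 + 62*Y)
-2711 + W((I(-4, P(-2, 2)) - 6)*(-35 - 9)) = -2711 + (-24 + 62*((-4 - 6)*(-35 - 9))) = -2711 + (-24 + 62*(-10*(-44))) = -2711 + (-24 + 62*440) = -2711 + (-24 + 27280) = -2711 + 27256 = 24545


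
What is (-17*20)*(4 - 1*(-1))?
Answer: -1700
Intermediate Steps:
(-17*20)*(4 - 1*(-1)) = -340*(4 + 1) = -340*5 = -1700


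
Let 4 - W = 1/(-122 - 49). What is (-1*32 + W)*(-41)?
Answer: 196267/171 ≈ 1147.8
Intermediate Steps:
W = 685/171 (W = 4 - 1/(-122 - 49) = 4 - 1/(-171) = 4 - 1*(-1/171) = 4 + 1/171 = 685/171 ≈ 4.0058)
(-1*32 + W)*(-41) = (-1*32 + 685/171)*(-41) = (-32 + 685/171)*(-41) = -4787/171*(-41) = 196267/171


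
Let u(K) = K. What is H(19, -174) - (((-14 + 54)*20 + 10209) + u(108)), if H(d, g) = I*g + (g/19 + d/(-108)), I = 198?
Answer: -93526741/2052 ≈ -45578.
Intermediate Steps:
H(d, g) = -d/108 + 3763*g/19 (H(d, g) = 198*g + (g/19 + d/(-108)) = 198*g + (g*(1/19) + d*(-1/108)) = 198*g + (g/19 - d/108) = 198*g + (-d/108 + g/19) = -d/108 + 3763*g/19)
H(19, -174) - (((-14 + 54)*20 + 10209) + u(108)) = (-1/108*19 + (3763/19)*(-174)) - (((-14 + 54)*20 + 10209) + 108) = (-19/108 - 654762/19) - ((40*20 + 10209) + 108) = -70714657/2052 - ((800 + 10209) + 108) = -70714657/2052 - (11009 + 108) = -70714657/2052 - 1*11117 = -70714657/2052 - 11117 = -93526741/2052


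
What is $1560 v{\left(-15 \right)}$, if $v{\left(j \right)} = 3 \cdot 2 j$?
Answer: $-140400$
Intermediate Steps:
$v{\left(j \right)} = 6 j$
$1560 v{\left(-15 \right)} = 1560 \cdot 6 \left(-15\right) = 1560 \left(-90\right) = -140400$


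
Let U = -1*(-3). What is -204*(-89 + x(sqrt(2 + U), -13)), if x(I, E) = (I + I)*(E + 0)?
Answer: 18156 + 5304*sqrt(5) ≈ 30016.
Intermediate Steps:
U = 3
x(I, E) = 2*E*I (x(I, E) = (2*I)*E = 2*E*I)
-204*(-89 + x(sqrt(2 + U), -13)) = -204*(-89 + 2*(-13)*sqrt(2 + 3)) = -204*(-89 + 2*(-13)*sqrt(5)) = -204*(-89 - 26*sqrt(5)) = 18156 + 5304*sqrt(5)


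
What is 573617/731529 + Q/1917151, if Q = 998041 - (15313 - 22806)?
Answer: 1835287686653/1402451553879 ≈ 1.3086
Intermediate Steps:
Q = 1005534 (Q = 998041 - 1*(-7493) = 998041 + 7493 = 1005534)
573617/731529 + Q/1917151 = 573617/731529 + 1005534/1917151 = 1835287686653/1402451553879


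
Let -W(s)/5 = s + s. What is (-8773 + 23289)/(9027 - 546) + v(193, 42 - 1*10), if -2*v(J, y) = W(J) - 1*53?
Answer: 16846855/16962 ≈ 993.21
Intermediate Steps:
W(s) = -10*s (W(s) = -5*(s + s) = -10*s)
v(J, y) = 53/2 + 5*J (v(J, y) = -(-10*J - 1*53)/2 = -(-10*J - 53)/2 = -(-53 - 10*J)/2 = 53/2 + 5*J)
(-8773 + 23289)/(9027 - 546) + v(193, 42 - 1*10) = (-8773 + 23289)/(9027 - 546) + (53/2 + 5*193) = 14516/8481 + (53/2 + 965) = 14516*(1/8481) + 1983/2 = 14516/8481 + 1983/2 = 16846855/16962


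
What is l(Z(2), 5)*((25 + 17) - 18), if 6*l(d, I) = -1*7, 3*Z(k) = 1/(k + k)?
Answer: -28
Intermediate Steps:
Z(k) = 1/(6*k) (Z(k) = 1/(3*(k + k)) = 1/(3*((2*k))) = (1/(2*k))/3 = 1/(6*k))
l(d, I) = -7/6 (l(d, I) = (-1*7)/6 = (⅙)*(-7) = -7/6)
l(Z(2), 5)*((25 + 17) - 18) = -7*((25 + 17) - 18)/6 = -7*(42 - 18)/6 = -7/6*24 = -28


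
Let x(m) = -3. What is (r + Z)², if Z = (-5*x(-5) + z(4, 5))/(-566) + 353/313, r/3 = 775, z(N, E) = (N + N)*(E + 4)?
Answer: 169797495822216889/31384956964 ≈ 5.4102e+6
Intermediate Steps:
z(N, E) = 2*N*(4 + E) (z(N, E) = (2*N)*(4 + E) = 2*N*(4 + E))
r = 2325 (r = 3*775 = 2325)
Z = 172567/177158 (Z = (-5*(-3) + 2*4*(4 + 5))/(-566) + 353/313 = (15 + 2*4*9)*(-1/566) + 353*(1/313) = (15 + 72)*(-1/566) + 353/313 = 87*(-1/566) + 353/313 = -87/566 + 353/313 = 172567/177158 ≈ 0.97408)
(r + Z)² = (2325 + 172567/177158)² = (412064917/177158)² = 169797495822216889/31384956964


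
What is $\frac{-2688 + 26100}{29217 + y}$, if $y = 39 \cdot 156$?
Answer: $\frac{7804}{11767} \approx 0.66321$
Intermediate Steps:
$y = 6084$
$\frac{-2688 + 26100}{29217 + y} = \frac{-2688 + 26100}{29217 + 6084} = \frac{23412}{35301} = 23412 \cdot \frac{1}{35301} = \frac{7804}{11767}$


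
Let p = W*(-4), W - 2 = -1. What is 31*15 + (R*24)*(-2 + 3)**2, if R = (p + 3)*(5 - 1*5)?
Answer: 465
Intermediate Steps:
W = 1 (W = 2 - 1 = 1)
p = -4 (p = 1*(-4) = -4)
R = 0 (R = (-4 + 3)*(5 - 1*5) = -(5 - 5) = -1*0 = 0)
31*15 + (R*24)*(-2 + 3)**2 = 31*15 + (0*24)*(-2 + 3)**2 = 465 + 0*1**2 = 465 + 0*1 = 465 + 0 = 465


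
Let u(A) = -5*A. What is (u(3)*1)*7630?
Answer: -114450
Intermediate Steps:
(u(3)*1)*7630 = (-5*3*1)*7630 = -15*1*7630 = -15*7630 = -114450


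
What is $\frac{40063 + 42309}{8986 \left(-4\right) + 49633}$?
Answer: $\frac{82372}{13689} \approx 6.0174$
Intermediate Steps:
$\frac{40063 + 42309}{8986 \left(-4\right) + 49633} = \frac{82372}{-35944 + 49633} = \frac{82372}{13689}$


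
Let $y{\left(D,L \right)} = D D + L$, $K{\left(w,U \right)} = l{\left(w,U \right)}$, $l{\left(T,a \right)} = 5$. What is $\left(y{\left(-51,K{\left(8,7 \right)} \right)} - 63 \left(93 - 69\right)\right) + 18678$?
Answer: $19772$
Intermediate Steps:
$K{\left(w,U \right)} = 5$
$y{\left(D,L \right)} = L + D^{2}$ ($y{\left(D,L \right)} = D^{2} + L = L + D^{2}$)
$\left(y{\left(-51,K{\left(8,7 \right)} \right)} - 63 \left(93 - 69\right)\right) + 18678 = \left(\left(5 + \left(-51\right)^{2}\right) - 63 \left(93 - 69\right)\right) + 18678 = \left(\left(5 + 2601\right) - 1512\right) + 18678 = \left(2606 - 1512\right) + 18678 = 1094 + 18678 = 19772$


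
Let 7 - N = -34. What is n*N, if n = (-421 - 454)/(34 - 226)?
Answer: 35875/192 ≈ 186.85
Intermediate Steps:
N = 41 (N = 7 - 1*(-34) = 7 + 34 = 41)
n = 875/192 (n = -875/(-192) = -875*(-1/192) = 875/192 ≈ 4.5573)
n*N = (875/192)*41 = 35875/192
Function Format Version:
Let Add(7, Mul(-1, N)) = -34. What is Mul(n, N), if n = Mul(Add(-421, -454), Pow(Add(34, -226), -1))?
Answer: Rational(35875, 192) ≈ 186.85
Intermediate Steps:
N = 41 (N = Add(7, Mul(-1, -34)) = Add(7, 34) = 41)
n = Rational(875, 192) (n = Mul(-875, Pow(-192, -1)) = Mul(-875, Rational(-1, 192)) = Rational(875, 192) ≈ 4.5573)
Mul(n, N) = Mul(Rational(875, 192), 41) = Rational(35875, 192)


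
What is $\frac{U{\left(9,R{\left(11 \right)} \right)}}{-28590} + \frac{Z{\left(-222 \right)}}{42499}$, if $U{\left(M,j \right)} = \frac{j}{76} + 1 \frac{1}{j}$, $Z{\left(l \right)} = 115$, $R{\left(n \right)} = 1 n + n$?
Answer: $\frac{68418572}{25394469969} \approx 0.0026942$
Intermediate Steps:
$R{\left(n \right)} = 2 n$ ($R{\left(n \right)} = n + n = 2 n$)
$U{\left(M,j \right)} = \frac{1}{j} + \frac{j}{76}$ ($U{\left(M,j \right)} = j \frac{1}{76} + \frac{1}{j} = \frac{j}{76} + \frac{1}{j} = \frac{1}{j} + \frac{j}{76}$)
$\frac{U{\left(9,R{\left(11 \right)} \right)}}{-28590} + \frac{Z{\left(-222 \right)}}{42499} = \frac{\frac{1}{2 \cdot 11} + \frac{2 \cdot 11}{76}}{-28590} + \frac{115}{42499} = \left(\frac{1}{22} + \frac{1}{76} \cdot 22\right) \left(- \frac{1}{28590}\right) + 115 \cdot \frac{1}{42499} = \left(\frac{1}{22} + \frac{11}{38}\right) \left(- \frac{1}{28590}\right) + \frac{115}{42499} = \frac{70}{209} \left(- \frac{1}{28590}\right) + \frac{115}{42499} = - \frac{7}{597531} + \frac{115}{42499} = \frac{68418572}{25394469969}$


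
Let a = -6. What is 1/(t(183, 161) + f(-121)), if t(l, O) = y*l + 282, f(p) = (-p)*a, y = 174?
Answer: 1/31398 ≈ 3.1849e-5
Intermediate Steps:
f(p) = 6*p (f(p) = -p*(-6) = 6*p)
t(l, O) = 282 + 174*l (t(l, O) = 174*l + 282 = 282 + 174*l)
1/(t(183, 161) + f(-121)) = 1/((282 + 174*183) + 6*(-121)) = 1/((282 + 31842) - 726) = 1/(32124 - 726) = 1/31398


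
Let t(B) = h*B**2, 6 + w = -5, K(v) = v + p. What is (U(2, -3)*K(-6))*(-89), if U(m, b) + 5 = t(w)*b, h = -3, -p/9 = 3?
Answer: 3183708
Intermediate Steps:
p = -27 (p = -9*3 = -27)
K(v) = -27 + v (K(v) = v - 27 = -27 + v)
w = -11 (w = -6 - 5 = -11)
t(B) = -3*B**2
U(m, b) = -5 - 363*b (U(m, b) = -5 + (-3*(-11)**2)*b = -5 + (-3*121)*b = -5 - 363*b)
(U(2, -3)*K(-6))*(-89) = ((-5 - 363*(-3))*(-27 - 6))*(-89) = ((-5 + 1089)*(-33))*(-89) = (1084*(-33))*(-89) = -35772*(-89) = 3183708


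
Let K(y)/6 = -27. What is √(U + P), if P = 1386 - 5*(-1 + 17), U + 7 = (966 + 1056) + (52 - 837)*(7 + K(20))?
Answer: 2*√31249 ≈ 353.55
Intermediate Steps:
K(y) = -162 (K(y) = 6*(-27) = -162)
U = 123690 (U = -7 + ((966 + 1056) + (52 - 837)*(7 - 162)) = -7 + (2022 - 785*(-155)) = -7 + (2022 + 121675) = -7 + 123697 = 123690)
P = 1306 (P = 1386 - 5*16 = 1386 - 1*80 = 1386 - 80 = 1306)
√(U + P) = √(123690 + 1306) = √124996 = 2*√31249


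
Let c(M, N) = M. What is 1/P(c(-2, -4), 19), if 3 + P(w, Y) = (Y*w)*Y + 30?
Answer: -1/695 ≈ -0.0014388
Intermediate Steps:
P(w, Y) = 27 + w*Y² (P(w, Y) = -3 + ((Y*w)*Y + 30) = -3 + (w*Y² + 30) = -3 + (30 + w*Y²) = 27 + w*Y²)
1/P(c(-2, -4), 19) = 1/(27 - 2*19²) = 1/(27 - 2*361) = 1/(27 - 722) = 1/(-695) = -1/695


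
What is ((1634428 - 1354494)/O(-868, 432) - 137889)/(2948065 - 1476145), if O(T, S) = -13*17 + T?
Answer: -30088211/320584176 ≈ -0.093854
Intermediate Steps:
O(T, S) = -221 + T
((1634428 - 1354494)/O(-868, 432) - 137889)/(2948065 - 1476145) = ((1634428 - 1354494)/(-221 - 868) - 137889)/(2948065 - 1476145) = (279934/(-1089) - 137889)/1471920 = (279934*(-1/1089) - 137889)*(1/1471920) = (-279934/1089 - 137889)*(1/1471920) = -150441055/1089*1/1471920 = -30088211/320584176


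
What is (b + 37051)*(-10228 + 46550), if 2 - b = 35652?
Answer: 50887122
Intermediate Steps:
b = -35650 (b = 2 - 1*35652 = 2 - 35652 = -35650)
(b + 37051)*(-10228 + 46550) = (-35650 + 37051)*(-10228 + 46550) = 1401*36322 = 50887122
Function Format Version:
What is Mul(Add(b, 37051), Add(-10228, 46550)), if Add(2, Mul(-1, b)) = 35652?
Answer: 50887122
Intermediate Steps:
b = -35650 (b = Add(2, Mul(-1, 35652)) = Add(2, -35652) = -35650)
Mul(Add(b, 37051), Add(-10228, 46550)) = Mul(Add(-35650, 37051), Add(-10228, 46550)) = Mul(1401, 36322) = 50887122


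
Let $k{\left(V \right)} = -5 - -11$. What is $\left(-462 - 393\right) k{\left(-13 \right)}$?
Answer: $-5130$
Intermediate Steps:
$k{\left(V \right)} = 6$ ($k{\left(V \right)} = -5 + 11 = 6$)
$\left(-462 - 393\right) k{\left(-13 \right)} = \left(-462 - 393\right) 6 = \left(-855\right) 6 = -5130$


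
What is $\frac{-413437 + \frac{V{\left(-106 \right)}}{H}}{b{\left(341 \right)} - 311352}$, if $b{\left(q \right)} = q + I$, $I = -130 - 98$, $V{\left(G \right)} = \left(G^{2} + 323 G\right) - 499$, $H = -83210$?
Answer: $\frac{34402069269}{25898197190} \approx 1.3284$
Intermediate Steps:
$V{\left(G \right)} = -499 + G^{2} + 323 G$
$I = -228$ ($I = -130 - 98 = -228$)
$b{\left(q \right)} = -228 + q$ ($b{\left(q \right)} = q - 228 = -228 + q$)
$\frac{-413437 + \frac{V{\left(-106 \right)}}{H}}{b{\left(341 \right)} - 311352} = \frac{-413437 + \frac{-499 + \left(-106\right)^{2} + 323 \left(-106\right)}{-83210}}{\left(-228 + 341\right) - 311352} = \frac{-413437 + \left(-499 + 11236 - 34238\right) \left(- \frac{1}{83210}\right)}{113 - 311352} = \frac{-413437 - - \frac{23501}{83210}}{-311239} = \left(-413437 + \frac{23501}{83210}\right) \left(- \frac{1}{311239}\right) = \left(- \frac{34402069269}{83210}\right) \left(- \frac{1}{311239}\right) = \frac{34402069269}{25898197190}$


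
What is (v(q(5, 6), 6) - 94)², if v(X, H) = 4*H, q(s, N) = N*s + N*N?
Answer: 4900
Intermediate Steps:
q(s, N) = N² + N*s (q(s, N) = N*s + N² = N² + N*s)
(v(q(5, 6), 6) - 94)² = (4*6 - 94)² = (24 - 94)² = (-70)² = 4900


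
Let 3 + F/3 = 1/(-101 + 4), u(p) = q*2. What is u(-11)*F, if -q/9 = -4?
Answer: -63072/97 ≈ -650.23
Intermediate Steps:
q = 36 (q = -9*(-4) = 36)
u(p) = 72 (u(p) = 36*2 = 72)
F = -876/97 (F = -9 + 3/(-101 + 4) = -9 + 3/(-97) = -9 + 3*(-1/97) = -9 - 3/97 = -876/97 ≈ -9.0309)
u(-11)*F = 72*(-876/97) = -63072/97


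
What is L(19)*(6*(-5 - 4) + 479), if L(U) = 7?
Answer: 2975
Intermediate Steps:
L(19)*(6*(-5 - 4) + 479) = 7*(6*(-5 - 4) + 479) = 7*(6*(-9) + 479) = 7*(-54 + 479) = 7*425 = 2975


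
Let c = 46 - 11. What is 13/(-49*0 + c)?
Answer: 13/35 ≈ 0.37143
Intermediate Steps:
c = 35
13/(-49*0 + c) = 13/(-49*0 + 35) = 13/(0 + 35) = 13/35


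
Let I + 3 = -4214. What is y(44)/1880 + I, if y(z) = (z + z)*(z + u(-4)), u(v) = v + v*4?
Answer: -990731/235 ≈ -4215.9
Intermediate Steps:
I = -4217 (I = -3 - 4214 = -4217)
u(v) = 5*v (u(v) = v + 4*v = 5*v)
y(z) = 2*z*(-20 + z) (y(z) = (z + z)*(z + 5*(-4)) = (2*z)*(z - 20) = (2*z)*(-20 + z) = 2*z*(-20 + z))
y(44)/1880 + I = (2*44*(-20 + 44))/1880 - 4217 = (2*44*24)*(1/1880) - 4217 = 2112*(1/1880) - 4217 = 264/235 - 4217 = -990731/235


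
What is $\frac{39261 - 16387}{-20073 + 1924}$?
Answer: $- \frac{22874}{18149} \approx -1.2603$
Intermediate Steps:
$\frac{39261 - 16387}{-20073 + 1924} = \frac{22874}{-18149} = 22874 \left(- \frac{1}{18149}\right) = - \frac{22874}{18149}$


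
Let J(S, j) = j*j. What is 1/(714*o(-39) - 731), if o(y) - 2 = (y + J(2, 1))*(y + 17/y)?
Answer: 13/13918733 ≈ 9.3399e-7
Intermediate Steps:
J(S, j) = j²
o(y) = 2 + (1 + y)*(y + 17/y) (o(y) = 2 + (y + 1²)*(y + 17/y) = 2 + (y + 1)*(y + 17/y) = 2 + (1 + y)*(y + 17/y))
1/(714*o(-39) - 731) = 1/(714*(19 - 39 + (-39)² + 17/(-39)) - 731) = 1/(714*(19 - 39 + 1521 + 17*(-1/39)) - 731) = 1/(714*(19 - 39 + 1521 - 17/39) - 731) = 1/(714*(58522/39) - 731) = 1/(13928236/13 - 731) = 1/(13918733/13) = 13/13918733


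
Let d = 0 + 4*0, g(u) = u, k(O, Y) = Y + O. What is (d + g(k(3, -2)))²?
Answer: 1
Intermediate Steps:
k(O, Y) = O + Y
d = 0 (d = 0 + 0 = 0)
(d + g(k(3, -2)))² = (0 + (3 - 2))² = (0 + 1)² = 1² = 1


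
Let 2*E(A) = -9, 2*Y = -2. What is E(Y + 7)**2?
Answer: 81/4 ≈ 20.250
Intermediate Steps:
Y = -1 (Y = (1/2)*(-2) = -1)
E(A) = -9/2 (E(A) = (1/2)*(-9) = -9/2)
E(Y + 7)**2 = (-9/2)**2 = 81/4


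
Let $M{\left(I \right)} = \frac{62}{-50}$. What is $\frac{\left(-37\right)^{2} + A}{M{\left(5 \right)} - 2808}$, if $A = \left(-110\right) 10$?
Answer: $- \frac{6725}{70231} \approx -0.095755$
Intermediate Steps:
$M{\left(I \right)} = - \frac{31}{25}$ ($M{\left(I \right)} = 62 \left(- \frac{1}{50}\right) = - \frac{31}{25}$)
$A = -1100$
$\frac{\left(-37\right)^{2} + A}{M{\left(5 \right)} - 2808} = \frac{\left(-37\right)^{2} - 1100}{- \frac{31}{25} - 2808} = \frac{1369 - 1100}{- \frac{70231}{25}} = 269 \left(- \frac{25}{70231}\right) = - \frac{6725}{70231}$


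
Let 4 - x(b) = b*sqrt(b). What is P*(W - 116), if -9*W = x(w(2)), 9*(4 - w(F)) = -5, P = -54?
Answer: 6288 - 82*sqrt(41)/9 ≈ 6229.7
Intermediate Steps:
w(F) = 41/9 (w(F) = 4 - 1/9*(-5) = 4 + 5/9 = 41/9)
x(b) = 4 - b**(3/2) (x(b) = 4 - b*sqrt(b) = 4 - b**(3/2))
W = -4/9 + 41*sqrt(41)/243 (W = -(4 - (41/9)**(3/2))/9 = -(4 - 41*sqrt(41)/27)/9 = -4/9 + 41*sqrt(41)/243 ≈ 0.63592)
P*(W - 116) = -54*((-4/9 + 41*sqrt(41)/243) - 116) = -54*(-1048/9 + 41*sqrt(41)/243) = 6288 - 82*sqrt(41)/9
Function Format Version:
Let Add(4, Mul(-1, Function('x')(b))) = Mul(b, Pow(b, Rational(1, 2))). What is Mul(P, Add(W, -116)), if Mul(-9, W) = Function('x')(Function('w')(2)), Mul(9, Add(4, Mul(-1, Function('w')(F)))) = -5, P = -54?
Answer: Add(6288, Mul(Rational(-82, 9), Pow(41, Rational(1, 2)))) ≈ 6229.7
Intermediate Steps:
Function('w')(F) = Rational(41, 9) (Function('w')(F) = Add(4, Mul(Rational(-1, 9), -5)) = Add(4, Rational(5, 9)) = Rational(41, 9))
Function('x')(b) = Add(4, Mul(-1, Pow(b, Rational(3, 2)))) (Function('x')(b) = Add(4, Mul(-1, Mul(b, Pow(b, Rational(1, 2))))) = Add(4, Mul(-1, Pow(b, Rational(3, 2)))))
W = Add(Rational(-4, 9), Mul(Rational(41, 243), Pow(41, Rational(1, 2)))) (W = Mul(Rational(-1, 9), Add(4, Mul(-1, Pow(Rational(41, 9), Rational(3, 2))))) = Mul(Rational(-1, 9), Add(4, Mul(-1, Mul(Rational(41, 27), Pow(41, Rational(1, 2)))))) = Mul(Rational(-1, 9), Add(4, Mul(Rational(-41, 27), Pow(41, Rational(1, 2))))) = Add(Rational(-4, 9), Mul(Rational(41, 243), Pow(41, Rational(1, 2)))) ≈ 0.63592)
Mul(P, Add(W, -116)) = Mul(-54, Add(Add(Rational(-4, 9), Mul(Rational(41, 243), Pow(41, Rational(1, 2)))), -116)) = Mul(-54, Add(Rational(-1048, 9), Mul(Rational(41, 243), Pow(41, Rational(1, 2))))) = Add(6288, Mul(Rational(-82, 9), Pow(41, Rational(1, 2))))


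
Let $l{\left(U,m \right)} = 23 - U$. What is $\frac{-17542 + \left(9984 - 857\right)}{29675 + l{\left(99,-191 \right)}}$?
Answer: $- \frac{8415}{29599} \approx -0.2843$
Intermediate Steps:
$\frac{-17542 + \left(9984 - 857\right)}{29675 + l{\left(99,-191 \right)}} = \frac{-17542 + \left(9984 - 857\right)}{29675 + \left(23 - 99\right)} = \frac{-17542 + 9127}{29675 + \left(23 - 99\right)} = - \frac{8415}{29675 - 76} = - \frac{8415}{29599}$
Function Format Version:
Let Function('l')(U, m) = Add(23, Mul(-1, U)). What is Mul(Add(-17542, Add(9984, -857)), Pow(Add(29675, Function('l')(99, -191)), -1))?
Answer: Rational(-8415, 29599) ≈ -0.28430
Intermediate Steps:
Mul(Add(-17542, Add(9984, -857)), Pow(Add(29675, Function('l')(99, -191)), -1)) = Mul(Add(-17542, Add(9984, -857)), Pow(Add(29675, Add(23, Mul(-1, 99))), -1)) = Mul(Add(-17542, 9127), Pow(Add(29675, Add(23, -99)), -1)) = Mul(-8415, Pow(Add(29675, -76), -1)) = Mul(-8415, Pow(29599, -1)) = Mul(-8415, Rational(1, 29599)) = Rational(-8415, 29599)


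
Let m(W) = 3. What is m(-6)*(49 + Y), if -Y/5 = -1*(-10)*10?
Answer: -1353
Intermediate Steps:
Y = -500 (Y = -5*(-1*(-10))*10 = -50*10 = -5*100 = -500)
m(-6)*(49 + Y) = 3*(49 - 500) = 3*(-451) = -1353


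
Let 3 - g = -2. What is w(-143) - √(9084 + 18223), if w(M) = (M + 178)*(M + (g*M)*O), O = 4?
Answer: -105105 - √27307 ≈ -1.0527e+5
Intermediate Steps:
g = 5 (g = 3 - 1*(-2) = 3 + 2 = 5)
w(M) = 21*M*(178 + M) (w(M) = (M + 178)*(M + (5*M)*4) = (178 + M)*(M + 20*M) = (178 + M)*(21*M) = 21*M*(178 + M))
w(-143) - √(9084 + 18223) = 21*(-143)*(178 - 143) - √(9084 + 18223) = 21*(-143)*35 - √27307 = -105105 - √27307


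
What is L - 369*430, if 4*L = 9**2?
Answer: -634599/4 ≈ -1.5865e+5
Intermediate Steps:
L = 81/4 (L = (1/4)*9**2 = (1/4)*81 = 81/4 ≈ 20.250)
L - 369*430 = 81/4 - 369*430 = 81/4 - 158670 = -634599/4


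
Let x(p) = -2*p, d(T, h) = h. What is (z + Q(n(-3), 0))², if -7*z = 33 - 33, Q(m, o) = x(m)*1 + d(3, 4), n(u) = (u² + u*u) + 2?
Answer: 1296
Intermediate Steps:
n(u) = 2 + 2*u² (n(u) = (u² + u²) + 2 = 2*u² + 2 = 2 + 2*u²)
Q(m, o) = 4 - 2*m (Q(m, o) = -2*m*1 + 4 = -2*m + 4 = 4 - 2*m)
z = 0 (z = -(33 - 33)/7 = -⅐*0 = 0)
(z + Q(n(-3), 0))² = (0 + (4 - 2*(2 + 2*(-3)²)))² = (0 + (4 - 2*(2 + 2*9)))² = (0 + (4 - 2*(2 + 18)))² = (0 + (4 - 2*20))² = (0 + (4 - 40))² = (0 - 36)² = (-36)² = 1296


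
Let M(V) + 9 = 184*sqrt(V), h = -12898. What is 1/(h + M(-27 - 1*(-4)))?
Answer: -12907/167369337 - 184*I*sqrt(23)/167369337 ≈ -7.7117e-5 - 5.2724e-6*I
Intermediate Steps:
M(V) = -9 + 184*sqrt(V)
1/(h + M(-27 - 1*(-4))) = 1/(-12898 + (-9 + 184*sqrt(-27 - 1*(-4)))) = 1/(-12898 + (-9 + 184*sqrt(-27 + 4))) = 1/(-12898 + (-9 + 184*sqrt(-23))) = 1/(-12898 + (-9 + 184*(I*sqrt(23)))) = 1/(-12898 + (-9 + 184*I*sqrt(23))) = 1/(-12907 + 184*I*sqrt(23))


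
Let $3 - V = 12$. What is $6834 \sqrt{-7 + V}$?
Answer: $27336 i \approx 27336.0 i$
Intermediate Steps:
$V = -9$ ($V = 3 - 12 = -9$)
$6834 \sqrt{-7 + V} = 6834 \sqrt{-7 - 9} = 6834 \sqrt{-16} = 6834 \cdot 4 i = 27336 i$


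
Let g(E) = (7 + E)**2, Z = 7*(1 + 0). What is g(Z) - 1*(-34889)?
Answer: 35085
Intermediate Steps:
Z = 7 (Z = 7*1 = 7)
g(Z) - 1*(-34889) = (7 + 7)**2 - 1*(-34889) = 14**2 + 34889 = 196 + 34889 = 35085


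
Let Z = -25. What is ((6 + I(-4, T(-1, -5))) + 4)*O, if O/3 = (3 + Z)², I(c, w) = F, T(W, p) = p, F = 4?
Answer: 20328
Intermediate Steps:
I(c, w) = 4
O = 1452 (O = 3*(3 - 25)² = 3*(-22)² = 3*484 = 1452)
((6 + I(-4, T(-1, -5))) + 4)*O = ((6 + 4) + 4)*1452 = (10 + 4)*1452 = 14*1452 = 20328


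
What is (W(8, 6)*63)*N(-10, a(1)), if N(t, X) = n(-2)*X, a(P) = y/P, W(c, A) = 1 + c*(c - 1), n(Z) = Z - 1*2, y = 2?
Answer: -28728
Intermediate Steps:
n(Z) = -2 + Z (n(Z) = Z - 2 = -2 + Z)
W(c, A) = 1 + c*(-1 + c)
a(P) = 2/P
N(t, X) = -4*X (N(t, X) = (-2 - 2)*X = -4*X)
(W(8, 6)*63)*N(-10, a(1)) = ((1 + 8² - 1*8)*63)*(-8/1) = ((1 + 64 - 8)*63)*(-8) = (57*63)*(-4*2) = 3591*(-8) = -28728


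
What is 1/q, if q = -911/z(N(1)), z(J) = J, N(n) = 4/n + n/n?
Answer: -5/911 ≈ -0.0054885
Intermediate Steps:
N(n) = 1 + 4/n (N(n) = 4/n + 1 = 1 + 4/n)
q = -911/5 (q = -911/(4 + 1) = -911/(1*5) = -911/5 ≈ -182.20)
1/q = 1/(-911/5) = -5/911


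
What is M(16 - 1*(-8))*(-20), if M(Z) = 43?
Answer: -860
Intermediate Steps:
M(16 - 1*(-8))*(-20) = 43*(-20) = -860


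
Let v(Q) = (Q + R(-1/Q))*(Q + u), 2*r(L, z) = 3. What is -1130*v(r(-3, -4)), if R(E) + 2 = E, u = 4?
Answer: 43505/6 ≈ 7250.8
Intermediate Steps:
r(L, z) = 3/2 (r(L, z) = (½)*3 = 3/2)
R(E) = -2 + E
v(Q) = (4 + Q)*(-2 + Q - 1/Q) (v(Q) = (Q + (-2 - 1/Q))*(Q + 4) = (-2 + Q - 1/Q)*(4 + Q) = (4 + Q)*(-2 + Q - 1/Q))
-1130*v(r(-3, -4)) = -1130*(-9 + (3/2)² - 4/3/2 + 2*(3/2)) = -1130*(-9 + 9/4 - 4*⅔ + 3) = -1130*(-9 + 9/4 - 8/3 + 3) = -1130*(-77/12) = 43505/6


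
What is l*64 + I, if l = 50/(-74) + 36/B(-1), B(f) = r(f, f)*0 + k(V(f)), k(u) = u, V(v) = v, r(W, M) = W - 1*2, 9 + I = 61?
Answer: -84924/37 ≈ -2295.2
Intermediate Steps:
I = 52 (I = -9 + 61 = 52)
r(W, M) = -2 + W (r(W, M) = W - 2 = -2 + W)
B(f) = f (B(f) = (-2 + f)*0 + f = 0 + f = f)
l = -1357/37 (l = 50/(-74) + 36/(-1) = 50*(-1/74) + 36*(-1) = -25/37 - 36 = -1357/37 ≈ -36.676)
l*64 + I = -1357/37*64 + 52 = -86848/37 + 52 = -84924/37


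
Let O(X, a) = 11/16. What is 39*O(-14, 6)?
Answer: 429/16 ≈ 26.813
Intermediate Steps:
O(X, a) = 11/16 (O(X, a) = 11*(1/16) = 11/16)
39*O(-14, 6) = 39*(11/16) = 429/16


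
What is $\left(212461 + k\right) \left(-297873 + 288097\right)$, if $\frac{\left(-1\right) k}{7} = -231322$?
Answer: $-17906845840$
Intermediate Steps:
$k = 1619254$ ($k = \left(-7\right) \left(-231322\right) = 1619254$)
$\left(212461 + k\right) \left(-297873 + 288097\right) = \left(212461 + 1619254\right) \left(-297873 + 288097\right) = 1831715 \left(-9776\right) = -17906845840$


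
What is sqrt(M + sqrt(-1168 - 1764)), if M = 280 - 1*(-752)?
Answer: sqrt(1032 + 2*I*sqrt(733)) ≈ 32.136 + 0.8425*I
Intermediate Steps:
M = 1032 (M = 280 + 752 = 1032)
sqrt(M + sqrt(-1168 - 1764)) = sqrt(1032 + sqrt(-1168 - 1764)) = sqrt(1032 + sqrt(-2932)) = sqrt(1032 + 2*I*sqrt(733))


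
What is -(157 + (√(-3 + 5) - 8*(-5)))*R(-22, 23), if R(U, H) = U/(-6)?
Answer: -2167/3 - 11*√2/3 ≈ -727.52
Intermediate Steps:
R(U, H) = -U/6 (R(U, H) = U*(-⅙) = -U/6)
-(157 + (√(-3 + 5) - 8*(-5)))*R(-22, 23) = -(157 + (√(-3 + 5) - 8*(-5)))*(-⅙*(-22)) = -(157 + (√2 + 40))*11/3 = -(157 + (40 + √2))*11/3 = -(197 + √2)*11/3 = -(2167/3 + 11*√2/3) = -2167/3 - 11*√2/3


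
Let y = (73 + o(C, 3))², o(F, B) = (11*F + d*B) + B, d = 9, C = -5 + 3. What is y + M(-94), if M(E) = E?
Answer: 6467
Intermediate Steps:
C = -2
o(F, B) = 10*B + 11*F (o(F, B) = (11*F + 9*B) + B = (9*B + 11*F) + B = 10*B + 11*F)
y = 6561 (y = (73 + (10*3 + 11*(-2)))² = (73 + (30 - 22))² = (73 + 8)² = 81² = 6561)
y + M(-94) = 6561 - 94 = 6467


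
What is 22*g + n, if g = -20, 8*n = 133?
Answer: -3387/8 ≈ -423.38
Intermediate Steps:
n = 133/8 (n = (⅛)*133 = 133/8 ≈ 16.625)
22*g + n = 22*(-20) + 133/8 = -440 + 133/8 = -3387/8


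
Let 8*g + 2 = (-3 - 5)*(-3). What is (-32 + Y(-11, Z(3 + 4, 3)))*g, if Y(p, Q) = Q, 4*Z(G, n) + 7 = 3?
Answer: -363/4 ≈ -90.750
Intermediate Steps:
Z(G, n) = -1 (Z(G, n) = -7/4 + (1/4)*3 = -7/4 + 3/4 = -1)
g = 11/4 (g = -1/4 + ((-3 - 5)*(-3))/8 = -1/4 + (-8*(-3))/8 = -1/4 + (1/8)*24 = -1/4 + 3 = 11/4 ≈ 2.7500)
(-32 + Y(-11, Z(3 + 4, 3)))*g = (-32 - 1)*(11/4) = -33*11/4 = -363/4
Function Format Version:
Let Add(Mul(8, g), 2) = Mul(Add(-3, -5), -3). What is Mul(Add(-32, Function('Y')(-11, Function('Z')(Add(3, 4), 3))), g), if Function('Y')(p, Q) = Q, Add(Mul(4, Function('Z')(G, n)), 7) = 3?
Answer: Rational(-363, 4) ≈ -90.750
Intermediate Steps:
Function('Z')(G, n) = -1 (Function('Z')(G, n) = Add(Rational(-7, 4), Mul(Rational(1, 4), 3)) = Add(Rational(-7, 4), Rational(3, 4)) = -1)
g = Rational(11, 4) (g = Add(Rational(-1, 4), Mul(Rational(1, 8), Mul(Add(-3, -5), -3))) = Add(Rational(-1, 4), Mul(Rational(1, 8), Mul(-8, -3))) = Add(Rational(-1, 4), Mul(Rational(1, 8), 24)) = Add(Rational(-1, 4), 3) = Rational(11, 4) ≈ 2.7500)
Mul(Add(-32, Function('Y')(-11, Function('Z')(Add(3, 4), 3))), g) = Mul(Add(-32, -1), Rational(11, 4)) = Mul(-33, Rational(11, 4)) = Rational(-363, 4)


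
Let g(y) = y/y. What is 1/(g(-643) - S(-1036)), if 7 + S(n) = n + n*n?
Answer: -1/1072252 ≈ -9.3262e-7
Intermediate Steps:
g(y) = 1
S(n) = -7 + n + n**2 (S(n) = -7 + (n + n*n) = -7 + (n + n**2) = -7 + n + n**2)
1/(g(-643) - S(-1036)) = 1/(1 - (-7 - 1036 + (-1036)**2)) = 1/(1 - (-7 - 1036 + 1073296)) = 1/(1 - 1*1072253) = 1/(1 - 1072253) = 1/(-1072252) = -1/1072252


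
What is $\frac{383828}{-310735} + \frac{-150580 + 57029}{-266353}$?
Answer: $- \frac{73164169299}{82765199455} \approx -0.884$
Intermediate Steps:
$\frac{383828}{-310735} + \frac{-150580 + 57029}{-266353} = 383828 \left(- \frac{1}{310735}\right) - - \frac{93551}{266353} = - \frac{383828}{310735} + \frac{93551}{266353} = - \frac{73164169299}{82765199455}$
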